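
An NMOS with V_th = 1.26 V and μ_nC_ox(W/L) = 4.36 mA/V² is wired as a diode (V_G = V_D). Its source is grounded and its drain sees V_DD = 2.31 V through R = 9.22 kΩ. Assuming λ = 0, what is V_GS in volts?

V_GS = 1.47 V

With gate tied to drain, V_GS = V_DS ≥ V_GS − V_th, so the device is in saturation.
KCL at the drain: ½ k_n (V_GS − V_th)² = (V_DD − V_GS)/R.
Let x = V_GS − 1.26. Then 20.1 x² + x − 1.05 = 0, giving x = 0.205 V (positive root), so V_GS = 1.47 V.
I_D = (V_DD − V_GS)/R = (2.31 − 1.47) / 9.22 = 0.0916 mA.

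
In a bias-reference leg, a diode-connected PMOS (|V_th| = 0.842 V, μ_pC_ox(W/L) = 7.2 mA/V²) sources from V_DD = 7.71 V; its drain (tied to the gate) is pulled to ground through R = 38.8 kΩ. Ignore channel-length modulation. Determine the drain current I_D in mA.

I_D = 0.171 mA

With gate tied to drain, V_SG = V_SD ≥ V_SG − |V_th|, so the device is in saturation.
KCL at the drain: ½ k_p (V_SG − |V_th|)² = (V_DD − V_SG)/R.
Let x = V_SG − 0.842. Then 140 x² + x − 6.868 = 0, giving x = 0.218 V (positive root), so V_SG = 1.06 V.
I_D = (V_DD − V_SG)/R = (7.71 − 1.06) / 38.8 = 0.171 mA.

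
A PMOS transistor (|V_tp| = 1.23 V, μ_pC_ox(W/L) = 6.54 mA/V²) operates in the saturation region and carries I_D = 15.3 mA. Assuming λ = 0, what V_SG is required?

In saturation I_D = ½ k_p (V_SG − |V_tp|)², so V_SG − |V_tp| = √(2 I_D / k_p) = √(2 × 15.3 / 6.54) = 2.16 V.
V_SG = 1.23 + 2.16 = 3.39 V.

V_SG = 3.39 V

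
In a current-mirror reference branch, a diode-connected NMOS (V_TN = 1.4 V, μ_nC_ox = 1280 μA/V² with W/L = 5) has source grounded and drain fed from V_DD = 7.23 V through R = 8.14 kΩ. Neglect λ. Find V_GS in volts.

With gate tied to drain, V_GS = V_DS ≥ V_GS − V_TN, so the device is in saturation.
k_n = μ_nC_ox · (W/L) = 6.4 mA/V².
KCL at the drain: ½ k_n (V_GS − V_TN)² = (V_DD − V_GS)/R.
Let x = V_GS − 1.4. Then 26 x² + x − 5.83 = 0, giving x = 0.454 V (positive root), so V_GS = 1.85 V.
I_D = (V_DD − V_GS)/R = (7.23 − 1.85) / 8.14 = 0.66 mA.

V_GS = 1.85 V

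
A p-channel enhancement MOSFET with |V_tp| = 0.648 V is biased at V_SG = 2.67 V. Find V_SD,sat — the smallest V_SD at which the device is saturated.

The boundary between triode and saturation is V_SD = V_SG − |V_tp| = V_ov.
V_ov = 2.67 − 0.648 = 2.02 V.

V_SD,sat = 2.02 V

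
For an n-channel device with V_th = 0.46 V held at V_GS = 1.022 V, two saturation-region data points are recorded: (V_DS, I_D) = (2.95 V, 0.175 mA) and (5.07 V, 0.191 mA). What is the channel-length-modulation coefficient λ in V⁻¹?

λ = 0.0494 V⁻¹

With V_GS fixed, I_D ∝ (1 + λ V_DS) in saturation, so I_D2/I_D1 = (1 + λ V_DS2)/(1 + λ V_DS1).
0.191/0.175 = 1.091 = (1 + 5.07 λ)/(1 + 2.95 λ).
Solving: λ (I_D1 V_DS2 − I_D2 V_DS1) = I_D2 − I_D1, so λ = (0.191 − 0.175) / (0.175 × 5.07 − 0.191 × 2.95) = 0.016 / 0.324 = 0.0494 V⁻¹.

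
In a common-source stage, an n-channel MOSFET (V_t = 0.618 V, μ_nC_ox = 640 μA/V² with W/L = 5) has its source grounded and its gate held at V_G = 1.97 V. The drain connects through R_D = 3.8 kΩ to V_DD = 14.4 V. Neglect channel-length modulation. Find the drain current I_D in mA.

I_D = 2.92 mA

V_GS = V_G = 1.97 V, so V_ov = 1.97 − 0.618 = 1.35 V.
k_n = μ_nC_ox · (W/L) = 3.2 mA/V².
Assume saturation: I_D = ½ k_n V_ov² = 0.5 × 3.2 × 1.35² = 2.92 mA, giving V_DS = V_DD − I_D R_D = 14.4 − 2.92 × 3.8 = 3.29 V.
V_DS = 3.29 V ≥ V_ov = 1.35 V, confirming saturation.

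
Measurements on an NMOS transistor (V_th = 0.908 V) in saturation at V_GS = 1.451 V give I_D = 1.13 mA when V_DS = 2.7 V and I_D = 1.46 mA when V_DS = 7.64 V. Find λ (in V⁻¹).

With V_GS fixed, I_D ∝ (1 + λ V_DS) in saturation, so I_D2/I_D1 = (1 + λ V_DS2)/(1 + λ V_DS1).
1.46/1.13 = 1.292 = (1 + 7.64 λ)/(1 + 2.7 λ).
Solving: λ (I_D1 V_DS2 − I_D2 V_DS1) = I_D2 − I_D1, so λ = (1.46 − 1.13) / (1.13 × 7.64 − 1.46 × 2.7) = 0.33 / 4.69 = 0.0703 V⁻¹.

λ = 0.0703 V⁻¹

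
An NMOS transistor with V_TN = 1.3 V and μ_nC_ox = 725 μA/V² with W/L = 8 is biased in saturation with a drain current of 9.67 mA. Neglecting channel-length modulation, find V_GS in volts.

V_GS = 3.13 V

k_n = μ_nC_ox · (W/L) = 5.8 mA/V².
In saturation I_D = ½ k_n (V_GS − V_TN)², so V_GS − V_TN = √(2 I_D / k_n) = √(2 × 9.67 / 5.8) = 1.83 V.
V_GS = 1.3 + 1.83 = 3.13 V.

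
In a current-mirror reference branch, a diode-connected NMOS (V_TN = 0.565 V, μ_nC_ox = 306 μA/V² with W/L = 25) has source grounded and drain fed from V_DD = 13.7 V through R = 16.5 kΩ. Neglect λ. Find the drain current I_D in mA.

With gate tied to drain, V_GS = V_DS ≥ V_GS − V_TN, so the device is in saturation.
k_n = μ_nC_ox · (W/L) = 7.65 mA/V².
KCL at the drain: ½ k_n (V_GS − V_TN)² = (V_DD − V_GS)/R.
Let x = V_GS − 0.565. Then 63.1 x² + x − 13.13 = 0, giving x = 0.448 V (positive root), so V_GS = 1.01 V.
I_D = (V_DD − V_GS)/R = (13.7 − 1.01) / 16.5 = 0.769 mA.

I_D = 0.769 mA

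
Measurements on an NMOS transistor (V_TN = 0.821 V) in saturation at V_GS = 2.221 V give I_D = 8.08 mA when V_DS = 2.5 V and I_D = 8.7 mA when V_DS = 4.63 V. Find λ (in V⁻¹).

λ = 0.0396 V⁻¹

With V_GS fixed, I_D ∝ (1 + λ V_DS) in saturation, so I_D2/I_D1 = (1 + λ V_DS2)/(1 + λ V_DS1).
8.7/8.08 = 1.077 = (1 + 4.63 λ)/(1 + 2.5 λ).
Solving: λ (I_D1 V_DS2 − I_D2 V_DS1) = I_D2 − I_D1, so λ = (8.7 − 8.08) / (8.08 × 4.63 − 8.7 × 2.5) = 0.62 / 15.7 = 0.0396 V⁻¹.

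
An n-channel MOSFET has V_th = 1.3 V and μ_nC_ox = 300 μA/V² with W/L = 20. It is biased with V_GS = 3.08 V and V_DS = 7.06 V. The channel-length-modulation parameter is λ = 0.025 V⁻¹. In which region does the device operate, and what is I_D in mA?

Saturation; I_D = 11.2 mA

k_n = μ_nC_ox · (W/L) = 6 mA/V².
V_ov = V_GS − V_th = 3.08 − 1.3 = 1.78 V.
Since V_DS = 7.06 V ≥ V_ov = 1.78 V, the device is in saturation.
I_D = ½ k_n V_ov² (1 + λ V_DS) = 0.5 × 6 × 1.78² × (1 + 0.025 × 7.06) = 11.2 mA.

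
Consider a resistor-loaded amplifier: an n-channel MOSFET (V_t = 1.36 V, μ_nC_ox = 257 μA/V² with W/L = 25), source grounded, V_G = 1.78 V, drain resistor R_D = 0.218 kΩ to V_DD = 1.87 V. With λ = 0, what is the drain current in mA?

V_GS = V_G = 1.78 V, so V_ov = 1.78 − 1.36 = 0.42 V.
k_n = μ_nC_ox · (W/L) = 6.425 mA/V².
Assume saturation: I_D = ½ k_n V_ov² = 0.5 × 6.425 × 0.42² = 0.567 mA, giving V_DS = V_DD − I_D R_D = 1.87 − 0.567 × 0.218 = 1.75 V.
V_DS = 1.75 V ≥ V_ov = 0.42 V, confirming saturation.

I_D = 0.567 mA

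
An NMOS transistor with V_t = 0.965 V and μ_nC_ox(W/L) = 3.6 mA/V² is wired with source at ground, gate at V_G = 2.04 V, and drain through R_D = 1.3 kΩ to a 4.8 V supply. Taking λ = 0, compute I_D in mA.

V_GS = V_G = 2.04 V, so V_ov = 2.04 − 0.965 = 1.08 V.
Assume saturation: I_D = ½ k_n V_ov² = 0.5 × 3.6 × 1.08² = 2.08 mA, giving V_DS = V_DD − I_D R_D = 4.8 − 2.08 × 1.3 = 2.1 V.
V_DS = 2.1 V ≥ V_ov = 1.08 V, confirming saturation.

I_D = 2.08 mA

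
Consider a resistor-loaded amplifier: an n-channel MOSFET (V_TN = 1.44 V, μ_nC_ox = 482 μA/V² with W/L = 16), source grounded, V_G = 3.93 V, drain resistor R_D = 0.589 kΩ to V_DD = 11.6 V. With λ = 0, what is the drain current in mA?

V_GS = V_G = 3.93 V, so V_ov = 3.93 − 1.44 = 2.49 V.
k_n = μ_nC_ox · (W/L) = 7.712 mA/V².
Assume saturation: I_D = ½ k_n V_ov² = 0.5 × 7.712 × 2.49² = 23.9 mA, giving V_DS = V_DD − I_D R_D = 11.6 − 23.9 × 0.589 = -2.48 V.
But -2.48 V < V_ov = 2.49 V, so the device is actually in triode.
In triode I_D = k_n[V_ov V_DS − ½ V_DS²] and I_D = (V_DD − V_DS)/R_D. Equating: 2.27 V_DS² − 12.31 V_DS + 11.6 = 0, giving V_DS = 1.21 V (the root below V_ov).
I_D = (11.6 − 1.21) / 0.589 = 17.6 mA.

I_D = 17.6 mA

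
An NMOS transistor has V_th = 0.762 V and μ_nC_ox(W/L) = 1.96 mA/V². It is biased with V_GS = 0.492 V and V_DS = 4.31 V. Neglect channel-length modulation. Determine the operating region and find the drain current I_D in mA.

V_GS = 0.492 V < V_th = 0.762 V, so the transistor is in cutoff.

Cutoff; I_D = 0 mA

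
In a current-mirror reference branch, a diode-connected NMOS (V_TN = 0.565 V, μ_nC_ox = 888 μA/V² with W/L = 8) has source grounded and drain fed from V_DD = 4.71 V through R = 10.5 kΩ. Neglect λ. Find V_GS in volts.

With gate tied to drain, V_GS = V_DS ≥ V_GS − V_TN, so the device is in saturation.
k_n = μ_nC_ox · (W/L) = 7.104 mA/V².
KCL at the drain: ½ k_n (V_GS − V_TN)² = (V_DD − V_GS)/R.
Let x = V_GS − 0.565. Then 37.3 x² + x − 4.145 = 0, giving x = 0.32 V (positive root), so V_GS = 0.885 V.
I_D = (V_DD − V_GS)/R = (4.71 − 0.885) / 10.5 = 0.364 mA.

V_GS = 0.885 V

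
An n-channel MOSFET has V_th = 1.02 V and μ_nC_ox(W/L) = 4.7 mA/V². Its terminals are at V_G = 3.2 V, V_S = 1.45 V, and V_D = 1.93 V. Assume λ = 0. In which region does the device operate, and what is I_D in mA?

V_GS = V_G − V_S = 3.2 − 1.45 = 1.75 V; V_DS = V_D − V_S = 1.93 − 1.45 = 0.48 V.
V_ov = V_GS − V_th = 1.75 − 1.02 = 0.73 V.
Since V_DS = 0.48 V < V_ov = 0.73 V, the device is in the triode region.
I_D = k_n [V_ov · V_DS − ½ V_DS²] = 4.7 × [0.73 × 0.48 − 0.5 × 0.48²] = 1.11 mA.

Triode; I_D = 1.11 mA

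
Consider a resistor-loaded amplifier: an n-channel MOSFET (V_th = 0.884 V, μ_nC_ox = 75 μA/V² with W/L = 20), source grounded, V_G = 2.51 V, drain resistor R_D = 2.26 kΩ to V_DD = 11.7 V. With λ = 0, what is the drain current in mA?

I_D = 1.98 mA

V_GS = V_G = 2.51 V, so V_ov = 2.51 − 0.884 = 1.63 V.
k_n = μ_nC_ox · (W/L) = 1.5 mA/V².
Assume saturation: I_D = ½ k_n V_ov² = 0.5 × 1.5 × 1.63² = 1.98 mA, giving V_DS = V_DD − I_D R_D = 11.7 − 1.98 × 2.26 = 7.22 V.
V_DS = 7.22 V ≥ V_ov = 1.63 V, confirming saturation.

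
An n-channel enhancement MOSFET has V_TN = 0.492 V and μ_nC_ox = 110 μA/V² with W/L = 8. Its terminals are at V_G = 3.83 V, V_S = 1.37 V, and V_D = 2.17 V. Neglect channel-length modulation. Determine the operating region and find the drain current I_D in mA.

Triode; I_D = 1.10 mA

V_GS = V_G − V_S = 3.83 − 1.37 = 2.46 V; V_DS = V_D − V_S = 2.17 − 1.37 = 0.8 V.
k_n = μ_nC_ox · (W/L) = 0.88 mA/V².
V_ov = V_GS − V_TN = 2.46 − 0.492 = 1.97 V.
Since V_DS = 0.8 V < V_ov = 1.97 V, the device is in the triode region.
I_D = k_n [V_ov · V_DS − ½ V_DS²] = 0.88 × [1.97 × 0.8 − 0.5 × 0.8²] = 1.1 mA.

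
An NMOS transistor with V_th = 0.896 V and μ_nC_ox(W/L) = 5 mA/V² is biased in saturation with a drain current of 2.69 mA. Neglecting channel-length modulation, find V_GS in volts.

V_GS = 1.93 V

In saturation I_D = ½ k_n (V_GS − V_th)², so V_GS − V_th = √(2 I_D / k_n) = √(2 × 2.69 / 5) = 1.04 V.
V_GS = 0.896 + 1.04 = 1.93 V.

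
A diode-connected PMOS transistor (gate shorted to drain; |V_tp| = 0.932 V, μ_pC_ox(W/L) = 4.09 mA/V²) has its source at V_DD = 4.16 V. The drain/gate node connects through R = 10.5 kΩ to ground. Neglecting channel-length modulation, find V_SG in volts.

V_SG = 1.30 V

With gate tied to drain, V_SG = V_SD ≥ V_SG − |V_tp|, so the device is in saturation.
KCL at the drain: ½ k_p (V_SG − |V_tp|)² = (V_DD − V_SG)/R.
Let x = V_SG − 0.932. Then 21.5 x² + x − 3.228 = 0, giving x = 0.365 V (positive root), so V_SG = 1.3 V.
I_D = (V_DD − V_SG)/R = (4.16 − 1.3) / 10.5 = 0.273 mA.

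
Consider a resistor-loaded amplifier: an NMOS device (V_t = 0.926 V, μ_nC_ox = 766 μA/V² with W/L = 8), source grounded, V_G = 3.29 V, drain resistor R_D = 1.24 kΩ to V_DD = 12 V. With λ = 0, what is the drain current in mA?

V_GS = V_G = 3.29 V, so V_ov = 3.29 − 0.926 = 2.36 V.
k_n = μ_nC_ox · (W/L) = 6.128 mA/V².
Assume saturation: I_D = ½ k_n V_ov² = 0.5 × 6.128 × 2.36² = 17.1 mA, giving V_DS = V_DD − I_D R_D = 12 − 17.1 × 1.24 = -9.23 V.
But -9.23 V < V_ov = 2.36 V, so the device is actually in triode.
In triode I_D = k_n[V_ov V_DS − ½ V_DS²] and I_D = (V_DD − V_DS)/R_D. Equating: 3.8 V_DS² − 18.96 V_DS + 12 = 0, giving V_DS = 0.744 V (the root below V_ov).
I_D = (12 − 0.744) / 1.24 = 9.08 mA.

I_D = 9.08 mA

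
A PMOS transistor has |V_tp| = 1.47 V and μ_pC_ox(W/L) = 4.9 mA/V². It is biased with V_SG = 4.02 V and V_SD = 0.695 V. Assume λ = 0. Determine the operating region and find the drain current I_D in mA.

Triode; I_D = 7.50 mA

V_ov = V_SG − |V_tp| = 4.02 − 1.47 = 2.55 V.
Since V_SD = 0.695 V < V_ov = 2.55 V, the device is in the triode region.
I_D = k_p [V_ov · V_SD − ½ V_SD²] = 4.9 × [2.55 × 0.695 − 0.5 × 0.695²] = 7.5 mA.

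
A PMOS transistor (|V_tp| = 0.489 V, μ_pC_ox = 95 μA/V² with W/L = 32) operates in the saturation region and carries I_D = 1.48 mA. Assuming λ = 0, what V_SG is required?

V_SG = 1.48 V

k_p = μ_pC_ox · (W/L) = 3.04 mA/V².
In saturation I_D = ½ k_p (V_SG − |V_tp|)², so V_SG − |V_tp| = √(2 I_D / k_p) = √(2 × 1.48 / 3.04) = 0.987 V.
V_SG = 0.489 + 0.987 = 1.48 V.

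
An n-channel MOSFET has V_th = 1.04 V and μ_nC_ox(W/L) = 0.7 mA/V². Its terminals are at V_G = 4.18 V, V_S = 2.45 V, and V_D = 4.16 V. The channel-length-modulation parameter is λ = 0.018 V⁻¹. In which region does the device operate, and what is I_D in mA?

Saturation; I_D = 0.172 mA

V_GS = V_G − V_S = 4.18 − 2.45 = 1.73 V; V_DS = V_D − V_S = 4.16 − 2.45 = 1.71 V.
V_ov = V_GS − V_th = 1.73 − 1.04 = 0.69 V.
Since V_DS = 1.71 V ≥ V_ov = 0.69 V, the device is in saturation.
I_D = ½ k_n V_ov² (1 + λ V_DS) = 0.5 × 0.7 × 0.69² × (1 + 0.018 × 1.71) = 0.172 mA.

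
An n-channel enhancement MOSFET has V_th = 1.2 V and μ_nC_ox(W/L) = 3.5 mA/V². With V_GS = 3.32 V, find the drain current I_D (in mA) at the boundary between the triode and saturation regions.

I_D = 7.87 mA

At the boundary V_DS = V_ov = V_GS − V_th = 3.32 − 1.2 = 2.12 V.
I_D = ½ k_n V_ov² = 0.5 × 3.5 × 2.12² = 7.87 mA.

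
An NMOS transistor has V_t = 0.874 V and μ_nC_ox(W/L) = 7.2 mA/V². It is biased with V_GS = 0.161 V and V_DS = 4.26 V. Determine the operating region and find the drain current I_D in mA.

V_GS = 0.161 V < V_t = 0.874 V, so the transistor is in cutoff.

Cutoff; I_D = 0 mA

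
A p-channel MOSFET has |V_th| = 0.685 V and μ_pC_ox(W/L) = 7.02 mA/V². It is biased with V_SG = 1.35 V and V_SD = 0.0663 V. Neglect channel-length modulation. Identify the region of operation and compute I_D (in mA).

Triode; I_D = 0.294 mA

V_ov = V_SG − |V_th| = 1.35 − 0.685 = 0.665 V.
Since V_SD = 0.0663 V < V_ov = 0.665 V, the device is in the triode region.
I_D = k_p [V_ov · V_SD − ½ V_SD²] = 7.02 × [0.665 × 0.0663 − 0.5 × 0.0663²] = 0.294 mA.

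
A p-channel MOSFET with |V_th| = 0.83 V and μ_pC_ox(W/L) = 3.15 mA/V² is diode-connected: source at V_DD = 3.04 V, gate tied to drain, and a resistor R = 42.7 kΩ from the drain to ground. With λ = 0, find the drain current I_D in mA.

With gate tied to drain, V_SG = V_SD ≥ V_SG − |V_th|, so the device is in saturation.
KCL at the drain: ½ k_p (V_SG − |V_th|)² = (V_DD − V_SG)/R.
Let x = V_SG − 0.83. Then 67.3 x² + x − 2.21 = 0, giving x = 0.174 V (positive root), so V_SG = 1 V.
I_D = (V_DD − V_SG)/R = (3.04 − 1) / 42.7 = 0.0477 mA.

I_D = 0.0477 mA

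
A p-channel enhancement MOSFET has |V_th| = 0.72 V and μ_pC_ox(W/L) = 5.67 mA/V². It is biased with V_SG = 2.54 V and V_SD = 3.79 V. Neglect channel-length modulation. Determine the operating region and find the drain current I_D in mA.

Saturation; I_D = 9.39 mA

V_ov = V_SG − |V_th| = 2.54 − 0.72 = 1.82 V.
Since V_SD = 3.79 V ≥ V_ov = 1.82 V, the device is in saturation.
I_D = ½ k_p V_ov² = 0.5 × 5.67 × 1.82² = 9.39 mA.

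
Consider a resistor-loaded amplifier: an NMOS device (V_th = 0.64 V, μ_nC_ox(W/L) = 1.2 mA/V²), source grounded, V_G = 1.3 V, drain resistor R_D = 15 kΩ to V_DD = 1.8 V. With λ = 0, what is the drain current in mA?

V_GS = V_G = 1.3 V, so V_ov = 1.3 − 0.64 = 0.66 V.
Assume saturation: I_D = ½ k_n V_ov² = 0.5 × 1.2 × 0.66² = 0.261 mA, giving V_DS = V_DD − I_D R_D = 1.8 − 0.261 × 15 = -2.12 V.
But -2.12 V < V_ov = 0.66 V, so the device is actually in triode.
In triode I_D = k_n[V_ov V_DS − ½ V_DS²] and I_D = (V_DD − V_DS)/R_D. Equating: 9 V_DS² − 12.88 V_DS + 1.8 = 0, giving V_DS = 0.157 V (the root below V_ov).
I_D = (1.8 − 0.157) / 15 = 0.11 mA.

I_D = 0.110 mA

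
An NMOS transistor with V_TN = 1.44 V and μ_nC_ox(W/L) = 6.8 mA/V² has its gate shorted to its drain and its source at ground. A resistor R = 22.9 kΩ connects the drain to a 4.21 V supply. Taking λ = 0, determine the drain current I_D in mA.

With gate tied to drain, V_GS = V_DS ≥ V_GS − V_TN, so the device is in saturation.
KCL at the drain: ½ k_n (V_GS − V_TN)² = (V_DD − V_GS)/R.
Let x = V_GS − 1.44. Then 77.9 x² + x − 2.77 = 0, giving x = 0.182 V (positive root), so V_GS = 1.62 V.
I_D = (V_DD − V_GS)/R = (4.21 − 1.62) / 22.9 = 0.113 mA.

I_D = 0.113 mA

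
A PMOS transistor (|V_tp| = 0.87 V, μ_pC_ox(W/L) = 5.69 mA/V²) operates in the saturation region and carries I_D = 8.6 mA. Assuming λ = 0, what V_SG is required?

In saturation I_D = ½ k_p (V_SG − |V_tp|)², so V_SG − |V_tp| = √(2 I_D / k_p) = √(2 × 8.6 / 5.69) = 1.74 V.
V_SG = 0.87 + 1.74 = 2.61 V.

V_SG = 2.61 V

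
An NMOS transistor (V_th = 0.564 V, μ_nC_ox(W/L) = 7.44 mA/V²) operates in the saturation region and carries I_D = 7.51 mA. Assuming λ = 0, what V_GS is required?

V_GS = 1.98 V

In saturation I_D = ½ k_n (V_GS − V_th)², so V_GS − V_th = √(2 I_D / k_n) = √(2 × 7.51 / 7.44) = 1.42 V.
V_GS = 0.564 + 1.42 = 1.98 V.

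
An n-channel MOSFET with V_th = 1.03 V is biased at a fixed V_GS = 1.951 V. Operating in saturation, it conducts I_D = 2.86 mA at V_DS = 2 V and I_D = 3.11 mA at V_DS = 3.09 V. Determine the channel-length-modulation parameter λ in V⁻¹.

λ = 0.0955 V⁻¹

With V_GS fixed, I_D ∝ (1 + λ V_DS) in saturation, so I_D2/I_D1 = (1 + λ V_DS2)/(1 + λ V_DS1).
3.11/2.86 = 1.087 = (1 + 3.09 λ)/(1 + 2 λ).
Solving: λ (I_D1 V_DS2 − I_D2 V_DS1) = I_D2 − I_D1, so λ = (3.11 − 2.86) / (2.86 × 3.09 − 3.11 × 2) = 0.25 / 2.62 = 0.0955 V⁻¹.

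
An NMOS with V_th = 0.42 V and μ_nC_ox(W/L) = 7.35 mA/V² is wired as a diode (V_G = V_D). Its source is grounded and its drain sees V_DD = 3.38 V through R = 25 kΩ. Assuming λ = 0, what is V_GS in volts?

V_GS = 0.594 V

With gate tied to drain, V_GS = V_DS ≥ V_GS − V_th, so the device is in saturation.
KCL at the drain: ½ k_n (V_GS − V_th)² = (V_DD − V_GS)/R.
Let x = V_GS − 0.42. Then 91.9 x² + x − 2.96 = 0, giving x = 0.174 V (positive root), so V_GS = 0.594 V.
I_D = (V_DD − V_GS)/R = (3.38 − 0.594) / 25 = 0.111 mA.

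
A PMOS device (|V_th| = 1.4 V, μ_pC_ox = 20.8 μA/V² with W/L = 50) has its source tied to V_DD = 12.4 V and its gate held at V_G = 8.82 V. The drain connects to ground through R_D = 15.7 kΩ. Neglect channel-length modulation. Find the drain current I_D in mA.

V_SG = V_DD − V_G = 12.4 − 8.82 = 3.58 V, so V_ov = 3.58 − 1.4 = 2.18 V.
k_p = μ_pC_ox · (W/L) = 1.04 mA/V².
Assume saturation: I_D = ½ k_p V_ov² = 0.5 × 1.04 × 2.18² = 2.47 mA, giving V_SD = V_DD − I_D R_D = 12.4 − 2.47 × 15.7 = -26.4 V.
But -26.4 V < V_ov = 2.18 V, so the device is actually in triode.
In triode I_D = k_p[V_ov V_SD − ½ V_SD²] and I_D = (V_DD − V_SD)/R_D. Equating: 8.16 V_SD² − 36.6 V_SD + 12.4 = 0, giving V_SD = 0.369 V (the root below V_ov).
I_D = (12.4 − 0.369) / 15.7 = 0.766 mA.

I_D = 0.766 mA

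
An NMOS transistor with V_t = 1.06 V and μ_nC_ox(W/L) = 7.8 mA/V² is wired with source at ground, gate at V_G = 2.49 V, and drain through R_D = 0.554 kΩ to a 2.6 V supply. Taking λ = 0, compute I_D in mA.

V_GS = V_G = 2.49 V, so V_ov = 2.49 − 1.06 = 1.43 V.
Assume saturation: I_D = ½ k_n V_ov² = 0.5 × 7.8 × 1.43² = 7.98 mA, giving V_DS = V_DD − I_D R_D = 2.6 − 7.98 × 0.554 = -1.82 V.
But -1.82 V < V_ov = 1.43 V, so the device is actually in triode.
In triode I_D = k_n[V_ov V_DS − ½ V_DS²] and I_D = (V_DD − V_DS)/R_D. Equating: 2.16 V_DS² − 7.179 V_DS + 2.6 = 0, giving V_DS = 0.414 V (the root below V_ov).
I_D = (2.6 − 0.414) / 0.554 = 3.95 mA.

I_D = 3.95 mA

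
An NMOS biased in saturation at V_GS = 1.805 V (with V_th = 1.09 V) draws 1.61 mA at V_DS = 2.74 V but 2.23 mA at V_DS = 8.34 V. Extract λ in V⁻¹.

With V_GS fixed, I_D ∝ (1 + λ V_DS) in saturation, so I_D2/I_D1 = (1 + λ V_DS2)/(1 + λ V_DS1).
2.23/1.61 = 1.385 = (1 + 8.34 λ)/(1 + 2.74 λ).
Solving: λ (I_D1 V_DS2 − I_D2 V_DS1) = I_D2 − I_D1, so λ = (2.23 − 1.61) / (1.61 × 8.34 − 2.23 × 2.74) = 0.62 / 7.32 = 0.0847 V⁻¹.

λ = 0.0847 V⁻¹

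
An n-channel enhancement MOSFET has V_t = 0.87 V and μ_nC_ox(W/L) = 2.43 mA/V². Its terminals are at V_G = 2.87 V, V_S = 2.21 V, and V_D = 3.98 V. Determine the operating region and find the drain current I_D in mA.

V_GS = V_G − V_S = 2.87 − 2.21 = 0.66 V; V_DS = V_D − V_S = 3.98 − 2.21 = 1.77 V.
V_GS = 0.66 V < V_t = 0.87 V, so the transistor is in cutoff.

Cutoff; I_D = 0 mA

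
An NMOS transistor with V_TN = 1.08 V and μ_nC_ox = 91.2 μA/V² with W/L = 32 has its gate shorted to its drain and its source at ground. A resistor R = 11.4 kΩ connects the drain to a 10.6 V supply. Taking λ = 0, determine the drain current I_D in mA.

With gate tied to drain, V_GS = V_DS ≥ V_GS − V_TN, so the device is in saturation.
k_n = μ_nC_ox · (W/L) = 2.918 mA/V².
KCL at the drain: ½ k_n (V_GS − V_TN)² = (V_DD − V_GS)/R.
Let x = V_GS − 1.08. Then 16.6 x² + x − 9.52 = 0, giving x = 0.727 V (positive root), so V_GS = 1.81 V.
I_D = (V_DD − V_GS)/R = (10.6 − 1.81) / 11.4 = 0.771 mA.

I_D = 0.771 mA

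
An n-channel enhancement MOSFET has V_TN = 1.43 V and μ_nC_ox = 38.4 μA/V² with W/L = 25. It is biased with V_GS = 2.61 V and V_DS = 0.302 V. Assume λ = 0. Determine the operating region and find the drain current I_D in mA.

k_n = μ_nC_ox · (W/L) = 0.96 mA/V².
V_ov = V_GS − V_TN = 2.61 − 1.43 = 1.18 V.
Since V_DS = 0.302 V < V_ov = 1.18 V, the device is in the triode region.
I_D = k_n [V_ov · V_DS − ½ V_DS²] = 0.96 × [1.18 × 0.302 − 0.5 × 0.302²] = 0.298 mA.

Triode; I_D = 0.298 mA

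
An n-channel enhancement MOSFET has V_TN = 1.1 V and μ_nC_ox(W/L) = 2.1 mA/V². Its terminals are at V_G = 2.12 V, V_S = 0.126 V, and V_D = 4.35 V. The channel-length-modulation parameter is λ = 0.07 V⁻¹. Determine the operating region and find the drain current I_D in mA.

Saturation; I_D = 1.09 mA

V_GS = V_G − V_S = 2.12 − 0.126 = 1.99 V; V_DS = V_D − V_S = 4.35 − 0.126 = 4.22 V.
V_ov = V_GS − V_TN = 1.99 − 1.1 = 0.894 V.
Since V_DS = 4.22 V ≥ V_ov = 0.894 V, the device is in saturation.
I_D = ½ k_n V_ov² (1 + λ V_DS) = 0.5 × 2.1 × 0.894² × (1 + 0.07 × 4.22) = 1.09 mA.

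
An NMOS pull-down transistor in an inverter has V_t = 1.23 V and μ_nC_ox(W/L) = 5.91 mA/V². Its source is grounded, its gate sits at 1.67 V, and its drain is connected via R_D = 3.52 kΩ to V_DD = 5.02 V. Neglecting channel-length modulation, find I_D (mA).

I_D = 0.572 mA

V_GS = V_G = 1.67 V, so V_ov = 1.67 − 1.23 = 0.44 V.
Assume saturation: I_D = ½ k_n V_ov² = 0.5 × 5.91 × 0.44² = 0.572 mA, giving V_DS = V_DD − I_D R_D = 5.02 − 0.572 × 3.52 = 3.01 V.
V_DS = 3.01 V ≥ V_ov = 0.44 V, confirming saturation.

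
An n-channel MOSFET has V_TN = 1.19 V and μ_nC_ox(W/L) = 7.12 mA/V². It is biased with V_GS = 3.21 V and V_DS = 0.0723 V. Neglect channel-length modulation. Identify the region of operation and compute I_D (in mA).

V_ov = V_GS − V_TN = 3.21 − 1.19 = 2.02 V.
Since V_DS = 0.0723 V < V_ov = 2.02 V, the device is in the triode region.
I_D = k_n [V_ov · V_DS − ½ V_DS²] = 7.12 × [2.02 × 0.0723 − 0.5 × 0.0723²] = 1.02 mA.

Triode; I_D = 1.02 mA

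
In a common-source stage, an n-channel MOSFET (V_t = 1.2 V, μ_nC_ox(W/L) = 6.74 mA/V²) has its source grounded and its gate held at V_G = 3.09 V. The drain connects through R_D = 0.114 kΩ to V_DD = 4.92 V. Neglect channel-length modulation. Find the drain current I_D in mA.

V_GS = V_G = 3.09 V, so V_ov = 3.09 − 1.2 = 1.89 V.
Assume saturation: I_D = ½ k_n V_ov² = 0.5 × 6.74 × 1.89² = 12 mA, giving V_DS = V_DD − I_D R_D = 4.92 − 12 × 0.114 = 3.55 V.
V_DS = 3.55 V ≥ V_ov = 1.89 V, confirming saturation.

I_D = 12.0 mA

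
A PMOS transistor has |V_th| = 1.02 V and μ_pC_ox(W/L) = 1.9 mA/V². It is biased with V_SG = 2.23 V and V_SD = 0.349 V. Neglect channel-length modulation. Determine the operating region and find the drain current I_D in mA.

V_ov = V_SG − |V_th| = 2.23 − 1.02 = 1.21 V.
Since V_SD = 0.349 V < V_ov = 1.21 V, the device is in the triode region.
I_D = k_p [V_ov · V_SD − ½ V_SD²] = 1.9 × [1.21 × 0.349 − 0.5 × 0.349²] = 0.687 mA.

Triode; I_D = 0.687 mA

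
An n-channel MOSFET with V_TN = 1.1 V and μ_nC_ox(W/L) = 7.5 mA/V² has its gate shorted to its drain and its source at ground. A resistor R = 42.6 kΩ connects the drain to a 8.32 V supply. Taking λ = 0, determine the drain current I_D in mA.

With gate tied to drain, V_GS = V_DS ≥ V_GS − V_TN, so the device is in saturation.
KCL at the drain: ½ k_n (V_GS − V_TN)² = (V_DD − V_GS)/R.
Let x = V_GS − 1.1. Then 160 x² + x − 7.22 = 0, giving x = 0.209 V (positive root), so V_GS = 1.31 V.
I_D = (V_DD − V_GS)/R = (8.32 − 1.31) / 42.6 = 0.165 mA.

I_D = 0.165 mA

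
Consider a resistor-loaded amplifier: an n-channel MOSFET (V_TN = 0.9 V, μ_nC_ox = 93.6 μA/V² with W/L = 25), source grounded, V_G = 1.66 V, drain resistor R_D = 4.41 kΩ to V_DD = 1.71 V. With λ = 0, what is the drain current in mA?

V_GS = V_G = 1.66 V, so V_ov = 1.66 − 0.9 = 0.76 V.
k_n = μ_nC_ox · (W/L) = 2.34 mA/V².
Assume saturation: I_D = ½ k_n V_ov² = 0.5 × 2.34 × 0.76² = 0.676 mA, giving V_DS = V_DD − I_D R_D = 1.71 − 0.676 × 4.41 = -1.27 V.
But -1.27 V < V_ov = 0.76 V, so the device is actually in triode.
In triode I_D = k_n[V_ov V_DS − ½ V_DS²] and I_D = (V_DD − V_DS)/R_D. Equating: 5.16 V_DS² − 8.843 V_DS + 1.71 = 0, giving V_DS = 0.222 V (the root below V_ov).
I_D = (1.71 − 0.222) / 4.41 = 0.337 mA.

I_D = 0.337 mA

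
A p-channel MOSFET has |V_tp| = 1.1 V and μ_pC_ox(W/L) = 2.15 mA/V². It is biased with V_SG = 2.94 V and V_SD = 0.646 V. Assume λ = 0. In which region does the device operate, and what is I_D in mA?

V_ov = V_SG − |V_tp| = 2.94 − 1.1 = 1.84 V.
Since V_SD = 0.646 V < V_ov = 1.84 V, the device is in the triode region.
I_D = k_p [V_ov · V_SD − ½ V_SD²] = 2.15 × [1.84 × 0.646 − 0.5 × 0.646²] = 2.11 mA.

Triode; I_D = 2.11 mA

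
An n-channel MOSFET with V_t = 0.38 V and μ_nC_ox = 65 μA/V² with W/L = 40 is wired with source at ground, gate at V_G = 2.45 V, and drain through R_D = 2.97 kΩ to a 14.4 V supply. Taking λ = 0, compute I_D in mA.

V_GS = V_G = 2.45 V, so V_ov = 2.45 − 0.38 = 2.07 V.
k_n = μ_nC_ox · (W/L) = 2.6 mA/V².
Assume saturation: I_D = ½ k_n V_ov² = 0.5 × 2.6 × 2.07² = 5.57 mA, giving V_DS = V_DD − I_D R_D = 14.4 − 5.57 × 2.97 = -2.14 V.
But -2.14 V < V_ov = 2.07 V, so the device is actually in triode.
In triode I_D = k_n[V_ov V_DS − ½ V_DS²] and I_D = (V_DD − V_DS)/R_D. Equating: 3.86 V_DS² − 16.98 V_DS + 14.4 = 0, giving V_DS = 1.15 V (the root below V_ov).
I_D = (14.4 − 1.15) / 2.97 = 4.46 mA.

I_D = 4.46 mA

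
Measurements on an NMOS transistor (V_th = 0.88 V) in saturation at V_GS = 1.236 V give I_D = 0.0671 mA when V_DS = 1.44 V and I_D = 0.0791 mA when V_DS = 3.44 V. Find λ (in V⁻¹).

λ = 0.103 V⁻¹

With V_GS fixed, I_D ∝ (1 + λ V_DS) in saturation, so I_D2/I_D1 = (1 + λ V_DS2)/(1 + λ V_DS1).
0.0791/0.0671 = 1.179 = (1 + 3.44 λ)/(1 + 1.44 λ).
Solving: λ (I_D1 V_DS2 − I_D2 V_DS1) = I_D2 − I_D1, so λ = (0.0791 − 0.0671) / (0.0671 × 3.44 − 0.0791 × 1.44) = 0.012 / 0.117 = 0.103 V⁻¹.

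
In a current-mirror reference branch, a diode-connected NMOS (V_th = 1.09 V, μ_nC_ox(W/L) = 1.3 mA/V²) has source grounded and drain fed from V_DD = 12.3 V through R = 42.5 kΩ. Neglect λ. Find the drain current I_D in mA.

With gate tied to drain, V_GS = V_DS ≥ V_GS − V_th, so the device is in saturation.
KCL at the drain: ½ k_n (V_GS − V_th)² = (V_DD − V_GS)/R.
Let x = V_GS − 1.09. Then 27.6 x² + x − 11.21 = 0, giving x = 0.619 V (positive root), so V_GS = 1.71 V.
I_D = (V_DD − V_GS)/R = (12.3 − 1.71) / 42.5 = 0.249 mA.

I_D = 0.249 mA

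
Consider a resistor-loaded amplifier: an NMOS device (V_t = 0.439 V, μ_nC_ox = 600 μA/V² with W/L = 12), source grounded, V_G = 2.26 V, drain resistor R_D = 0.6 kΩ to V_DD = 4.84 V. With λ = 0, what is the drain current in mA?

V_GS = V_G = 2.26 V, so V_ov = 2.26 − 0.439 = 1.82 V.
k_n = μ_nC_ox · (W/L) = 7.2 mA/V².
Assume saturation: I_D = ½ k_n V_ov² = 0.5 × 7.2 × 1.82² = 11.9 mA, giving V_DS = V_DD − I_D R_D = 4.84 − 11.9 × 0.6 = -2.32 V.
But -2.32 V < V_ov = 1.82 V, so the device is actually in triode.
In triode I_D = k_n[V_ov V_DS − ½ V_DS²] and I_D = (V_DD − V_DS)/R_D. Equating: 2.16 V_DS² − 8.867 V_DS + 4.84 = 0, giving V_DS = 0.648 V (the root below V_ov).
I_D = (4.84 − 0.648) / 0.6 = 6.99 mA.

I_D = 6.99 mA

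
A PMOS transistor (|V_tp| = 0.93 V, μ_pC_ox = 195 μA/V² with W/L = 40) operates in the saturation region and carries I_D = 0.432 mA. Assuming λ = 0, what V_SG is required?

k_p = μ_pC_ox · (W/L) = 7.8 mA/V².
In saturation I_D = ½ k_p (V_SG − |V_tp|)², so V_SG − |V_tp| = √(2 I_D / k_p) = √(2 × 0.432 / 7.8) = 0.333 V.
V_SG = 0.93 + 0.333 = 1.26 V.

V_SG = 1.26 V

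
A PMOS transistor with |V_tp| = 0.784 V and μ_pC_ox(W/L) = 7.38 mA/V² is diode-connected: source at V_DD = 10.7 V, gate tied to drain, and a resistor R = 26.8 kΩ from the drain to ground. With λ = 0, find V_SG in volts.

With gate tied to drain, V_SG = V_SD ≥ V_SG − |V_tp|, so the device is in saturation.
KCL at the drain: ½ k_p (V_SG − |V_tp|)² = (V_DD − V_SG)/R.
Let x = V_SG − 0.784. Then 98.9 x² + x − 9.916 = 0, giving x = 0.312 V (positive root), so V_SG = 1.1 V.
I_D = (V_DD − V_SG)/R = (10.7 − 1.1) / 26.8 = 0.358 mA.

V_SG = 1.10 V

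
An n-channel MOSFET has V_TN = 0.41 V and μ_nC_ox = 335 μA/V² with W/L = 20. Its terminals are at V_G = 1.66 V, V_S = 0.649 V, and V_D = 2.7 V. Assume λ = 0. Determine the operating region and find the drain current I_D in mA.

V_GS = V_G − V_S = 1.66 − 0.649 = 1.01 V; V_DS = V_D − V_S = 2.7 − 0.649 = 2.05 V.
k_n = μ_nC_ox · (W/L) = 6.7 mA/V².
V_ov = V_GS − V_TN = 1.01 − 0.41 = 0.601 V.
Since V_DS = 2.05 V ≥ V_ov = 0.601 V, the device is in saturation.
I_D = ½ k_n V_ov² = 0.5 × 6.7 × 0.601² = 1.21 mA.

Saturation; I_D = 1.21 mA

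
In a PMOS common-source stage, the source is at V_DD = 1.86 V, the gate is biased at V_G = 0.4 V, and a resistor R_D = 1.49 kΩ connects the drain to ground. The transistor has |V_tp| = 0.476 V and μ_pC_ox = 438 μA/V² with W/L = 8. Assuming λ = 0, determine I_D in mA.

I_D = 1.01 mA

V_SG = V_DD − V_G = 1.86 − 0.4 = 1.46 V, so V_ov = 1.46 − 0.476 = 0.984 V.
k_p = μ_pC_ox · (W/L) = 3.504 mA/V².
Assume saturation: I_D = ½ k_p V_ov² = 0.5 × 3.504 × 0.984² = 1.7 mA, giving V_SD = V_DD − I_D R_D = 1.86 − 1.7 × 1.49 = -0.668 V.
But -0.668 V < V_ov = 0.984 V, so the device is actually in triode.
In triode I_D = k_p[V_ov V_SD − ½ V_SD²] and I_D = (V_DD − V_SD)/R_D. Equating: 2.61 V_SD² − 6.137 V_SD + 1.86 = 0, giving V_SD = 0.357 V (the root below V_ov).
I_D = (1.86 − 0.357) / 1.49 = 1.01 mA.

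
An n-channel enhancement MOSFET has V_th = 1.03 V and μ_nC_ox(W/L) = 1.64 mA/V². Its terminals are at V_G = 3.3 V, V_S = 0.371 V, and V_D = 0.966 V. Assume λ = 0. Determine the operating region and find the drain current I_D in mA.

V_GS = V_G − V_S = 3.3 − 0.371 = 2.93 V; V_DS = V_D − V_S = 0.966 − 0.371 = 0.595 V.
V_ov = V_GS − V_th = 2.93 − 1.03 = 1.9 V.
Since V_DS = 0.595 V < V_ov = 1.9 V, the device is in the triode region.
I_D = k_n [V_ov · V_DS − ½ V_DS²] = 1.64 × [1.9 × 0.595 − 0.5 × 0.595²] = 1.56 mA.

Triode; I_D = 1.56 mA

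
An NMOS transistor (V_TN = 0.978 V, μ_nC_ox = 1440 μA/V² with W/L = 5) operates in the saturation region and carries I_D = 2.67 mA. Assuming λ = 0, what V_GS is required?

V_GS = 1.84 V

k_n = μ_nC_ox · (W/L) = 7.2 mA/V².
In saturation I_D = ½ k_n (V_GS − V_TN)², so V_GS − V_TN = √(2 I_D / k_n) = √(2 × 2.67 / 7.2) = 0.861 V.
V_GS = 0.978 + 0.861 = 1.84 V.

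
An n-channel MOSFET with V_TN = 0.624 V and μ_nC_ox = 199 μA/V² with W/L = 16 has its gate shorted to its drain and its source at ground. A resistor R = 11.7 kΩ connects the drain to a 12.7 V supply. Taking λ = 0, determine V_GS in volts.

V_GS = 1.40 V

With gate tied to drain, V_GS = V_DS ≥ V_GS − V_TN, so the device is in saturation.
k_n = μ_nC_ox · (W/L) = 3.184 mA/V².
KCL at the drain: ½ k_n (V_GS − V_TN)² = (V_DD − V_GS)/R.
Let x = V_GS − 0.624. Then 18.6 x² + x − 12.08 = 0, giving x = 0.779 V (positive root), so V_GS = 1.4 V.
I_D = (V_DD − V_GS)/R = (12.7 − 1.4) / 11.7 = 0.966 mA.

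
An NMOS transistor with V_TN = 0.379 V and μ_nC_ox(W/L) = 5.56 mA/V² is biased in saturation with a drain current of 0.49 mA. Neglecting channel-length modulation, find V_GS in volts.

In saturation I_D = ½ k_n (V_GS − V_TN)², so V_GS − V_TN = √(2 I_D / k_n) = √(2 × 0.49 / 5.56) = 0.42 V.
V_GS = 0.379 + 0.42 = 0.799 V.

V_GS = 0.799 V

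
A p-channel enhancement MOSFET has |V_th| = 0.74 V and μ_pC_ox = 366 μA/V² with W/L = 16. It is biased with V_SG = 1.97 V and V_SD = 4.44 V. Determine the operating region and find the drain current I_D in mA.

Saturation; I_D = 4.43 mA

k_p = μ_pC_ox · (W/L) = 5.856 mA/V².
V_ov = V_SG − |V_th| = 1.97 − 0.74 = 1.23 V.
Since V_SD = 4.44 V ≥ V_ov = 1.23 V, the device is in saturation.
I_D = ½ k_p V_ov² = 0.5 × 5.856 × 1.23² = 4.43 mA.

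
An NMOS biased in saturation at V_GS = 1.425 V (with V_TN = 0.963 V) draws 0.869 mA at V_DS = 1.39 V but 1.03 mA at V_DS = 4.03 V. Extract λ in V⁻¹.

λ = 0.0778 V⁻¹

With V_GS fixed, I_D ∝ (1 + λ V_DS) in saturation, so I_D2/I_D1 = (1 + λ V_DS2)/(1 + λ V_DS1).
1.03/0.869 = 1.185 = (1 + 4.03 λ)/(1 + 1.39 λ).
Solving: λ (I_D1 V_DS2 − I_D2 V_DS1) = I_D2 − I_D1, so λ = (1.03 − 0.869) / (0.869 × 4.03 − 1.03 × 1.39) = 0.161 / 2.07 = 0.0778 V⁻¹.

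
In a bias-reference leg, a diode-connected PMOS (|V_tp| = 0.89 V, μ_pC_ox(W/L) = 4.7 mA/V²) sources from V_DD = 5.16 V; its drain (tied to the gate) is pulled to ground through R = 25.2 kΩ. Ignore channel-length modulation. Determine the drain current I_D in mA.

I_D = 0.159 mA

With gate tied to drain, V_SG = V_SD ≥ V_SG − |V_tp|, so the device is in saturation.
KCL at the drain: ½ k_p (V_SG − |V_tp|)² = (V_DD − V_SG)/R.
Let x = V_SG − 0.89. Then 59.2 x² + x − 4.27 = 0, giving x = 0.26 V (positive root), so V_SG = 1.15 V.
I_D = (V_DD − V_SG)/R = (5.16 − 1.15) / 25.2 = 0.159 mA.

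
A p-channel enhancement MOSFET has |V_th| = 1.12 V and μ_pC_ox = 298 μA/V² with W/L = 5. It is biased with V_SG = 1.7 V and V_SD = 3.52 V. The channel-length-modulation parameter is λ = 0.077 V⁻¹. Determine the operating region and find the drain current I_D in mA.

Saturation; I_D = 0.319 mA

k_p = μ_pC_ox · (W/L) = 1.49 mA/V².
V_ov = V_SG − |V_th| = 1.7 − 1.12 = 0.58 V.
Since V_SD = 3.52 V ≥ V_ov = 0.58 V, the device is in saturation.
I_D = ½ k_p V_ov² (1 + λ V_SD) = 0.5 × 1.49 × 0.58² × (1 + 0.077 × 3.52) = 0.319 mA.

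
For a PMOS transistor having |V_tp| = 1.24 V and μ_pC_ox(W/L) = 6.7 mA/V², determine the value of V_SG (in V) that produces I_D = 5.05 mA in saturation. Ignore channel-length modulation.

V_SG = 2.47 V

In saturation I_D = ½ k_p (V_SG − |V_tp|)², so V_SG − |V_tp| = √(2 I_D / k_p) = √(2 × 5.05 / 6.7) = 1.23 V.
V_SG = 1.24 + 1.23 = 2.47 V.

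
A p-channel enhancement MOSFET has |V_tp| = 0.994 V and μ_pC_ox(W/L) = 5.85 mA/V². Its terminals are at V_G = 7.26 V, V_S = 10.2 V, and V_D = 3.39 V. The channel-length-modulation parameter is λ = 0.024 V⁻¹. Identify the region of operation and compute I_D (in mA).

Saturation; I_D = 12.9 mA

V_SG = V_S − V_G = 10.2 − 7.26 = 2.94 V; V_SD = V_S − V_D = 10.2 − 3.39 = 6.81 V.
V_ov = V_SG − |V_tp| = 2.94 − 0.994 = 1.95 V.
Since V_SD = 6.81 V ≥ V_ov = 1.95 V, the device is in saturation.
I_D = ½ k_p V_ov² (1 + λ V_SD) = 0.5 × 5.85 × 1.95² × (1 + 0.024 × 6.81) = 12.9 mA.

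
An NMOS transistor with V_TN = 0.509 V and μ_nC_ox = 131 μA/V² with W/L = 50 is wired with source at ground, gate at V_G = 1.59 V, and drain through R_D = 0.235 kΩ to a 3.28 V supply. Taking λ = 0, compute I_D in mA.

V_GS = V_G = 1.59 V, so V_ov = 1.59 − 0.509 = 1.08 V.
k_n = μ_nC_ox · (W/L) = 6.55 mA/V².
Assume saturation: I_D = ½ k_n V_ov² = 0.5 × 6.55 × 1.08² = 3.83 mA, giving V_DS = V_DD − I_D R_D = 3.28 − 3.83 × 0.235 = 2.38 V.
V_DS = 2.38 V ≥ V_ov = 1.08 V, confirming saturation.

I_D = 3.83 mA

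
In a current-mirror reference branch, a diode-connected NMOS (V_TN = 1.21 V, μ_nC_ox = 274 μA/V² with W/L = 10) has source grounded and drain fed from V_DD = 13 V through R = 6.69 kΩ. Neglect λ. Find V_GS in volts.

With gate tied to drain, V_GS = V_DS ≥ V_GS − V_TN, so the device is in saturation.
k_n = μ_nC_ox · (W/L) = 2.74 mA/V².
KCL at the drain: ½ k_n (V_GS − V_TN)² = (V_DD − V_GS)/R.
Let x = V_GS − 1.21. Then 9.17 x² + x − 11.79 = 0, giving x = 1.08 V (positive root), so V_GS = 2.29 V.
I_D = (V_DD − V_GS)/R = (13 − 2.29) / 6.69 = 1.6 mA.

V_GS = 2.29 V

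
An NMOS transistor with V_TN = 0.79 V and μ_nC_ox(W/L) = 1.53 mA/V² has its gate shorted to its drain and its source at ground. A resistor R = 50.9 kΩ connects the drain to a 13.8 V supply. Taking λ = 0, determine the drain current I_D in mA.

With gate tied to drain, V_GS = V_DS ≥ V_GS − V_TN, so the device is in saturation.
KCL at the drain: ½ k_n (V_GS − V_TN)² = (V_DD − V_GS)/R.
Let x = V_GS − 0.79. Then 38.9 x² + x − 13.01 = 0, giving x = 0.565 V (positive root), so V_GS = 1.36 V.
I_D = (V_DD − V_GS)/R = (13.8 − 1.36) / 50.9 = 0.244 mA.

I_D = 0.244 mA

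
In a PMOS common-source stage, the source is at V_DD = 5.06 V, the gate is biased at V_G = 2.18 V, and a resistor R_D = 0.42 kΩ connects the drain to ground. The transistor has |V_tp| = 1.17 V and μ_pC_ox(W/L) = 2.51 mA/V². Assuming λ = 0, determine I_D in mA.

V_SG = V_DD − V_G = 5.06 − 2.18 = 2.88 V, so V_ov = 2.88 − 1.17 = 1.71 V.
Assume saturation: I_D = ½ k_p V_ov² = 0.5 × 2.51 × 1.71² = 3.67 mA, giving V_SD = V_DD − I_D R_D = 5.06 − 3.67 × 0.42 = 3.52 V.
V_SD = 3.52 V ≥ V_ov = 1.71 V, confirming saturation.

I_D = 3.67 mA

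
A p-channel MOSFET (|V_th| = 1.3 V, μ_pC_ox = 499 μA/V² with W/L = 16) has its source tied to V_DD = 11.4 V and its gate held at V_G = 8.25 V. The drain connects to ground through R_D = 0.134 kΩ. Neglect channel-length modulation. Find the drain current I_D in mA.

I_D = 13.7 mA

V_SG = V_DD − V_G = 11.4 − 8.25 = 3.15 V, so V_ov = 3.15 − 1.3 = 1.85 V.
k_p = μ_pC_ox · (W/L) = 7.984 mA/V².
Assume saturation: I_D = ½ k_p V_ov² = 0.5 × 7.984 × 1.85² = 13.7 mA, giving V_SD = V_DD − I_D R_D = 11.4 − 13.7 × 0.134 = 9.57 V.
V_SD = 9.57 V ≥ V_ov = 1.85 V, confirming saturation.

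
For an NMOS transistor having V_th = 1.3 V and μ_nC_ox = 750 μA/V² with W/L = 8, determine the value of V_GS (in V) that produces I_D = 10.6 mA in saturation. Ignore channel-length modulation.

k_n = μ_nC_ox · (W/L) = 6 mA/V².
In saturation I_D = ½ k_n (V_GS − V_th)², so V_GS − V_th = √(2 I_D / k_n) = √(2 × 10.6 / 6) = 1.88 V.
V_GS = 1.3 + 1.88 = 3.18 V.

V_GS = 3.18 V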